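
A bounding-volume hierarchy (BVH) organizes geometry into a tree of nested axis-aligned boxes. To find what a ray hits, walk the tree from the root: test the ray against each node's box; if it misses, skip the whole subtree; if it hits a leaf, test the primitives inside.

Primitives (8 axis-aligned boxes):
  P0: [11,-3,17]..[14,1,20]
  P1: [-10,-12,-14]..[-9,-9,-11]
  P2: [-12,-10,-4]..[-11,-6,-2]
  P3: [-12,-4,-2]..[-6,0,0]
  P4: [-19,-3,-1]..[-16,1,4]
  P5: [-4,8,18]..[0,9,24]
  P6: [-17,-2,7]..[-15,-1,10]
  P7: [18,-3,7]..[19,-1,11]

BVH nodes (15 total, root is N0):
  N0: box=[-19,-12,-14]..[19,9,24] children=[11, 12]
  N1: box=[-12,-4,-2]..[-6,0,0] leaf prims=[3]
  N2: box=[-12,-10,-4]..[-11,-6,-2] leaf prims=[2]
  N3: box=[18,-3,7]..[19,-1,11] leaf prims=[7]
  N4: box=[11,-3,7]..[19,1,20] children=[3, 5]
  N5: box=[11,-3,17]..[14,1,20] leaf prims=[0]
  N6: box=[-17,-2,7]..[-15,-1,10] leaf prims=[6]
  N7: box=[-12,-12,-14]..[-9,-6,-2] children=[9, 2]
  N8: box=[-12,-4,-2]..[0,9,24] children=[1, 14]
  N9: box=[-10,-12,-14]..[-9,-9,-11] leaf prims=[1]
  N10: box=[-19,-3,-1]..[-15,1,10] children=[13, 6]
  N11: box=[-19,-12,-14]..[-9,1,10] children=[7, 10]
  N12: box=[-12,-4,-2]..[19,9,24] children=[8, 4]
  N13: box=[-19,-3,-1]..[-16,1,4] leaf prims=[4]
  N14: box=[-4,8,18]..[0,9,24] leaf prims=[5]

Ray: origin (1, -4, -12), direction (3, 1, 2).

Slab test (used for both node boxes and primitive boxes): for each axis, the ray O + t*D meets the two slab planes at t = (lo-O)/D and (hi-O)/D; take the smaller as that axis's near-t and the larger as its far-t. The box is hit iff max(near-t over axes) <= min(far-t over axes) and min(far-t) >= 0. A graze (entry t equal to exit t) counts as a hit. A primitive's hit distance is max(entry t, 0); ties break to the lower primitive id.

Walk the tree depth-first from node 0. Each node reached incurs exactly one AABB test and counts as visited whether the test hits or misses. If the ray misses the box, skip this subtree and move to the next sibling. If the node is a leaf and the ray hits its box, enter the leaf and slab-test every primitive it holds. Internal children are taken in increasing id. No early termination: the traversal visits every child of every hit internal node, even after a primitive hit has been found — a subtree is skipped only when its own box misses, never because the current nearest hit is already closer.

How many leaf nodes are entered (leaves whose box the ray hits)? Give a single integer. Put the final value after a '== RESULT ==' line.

Trace the traversal:
N0 x:[-20/3,6] y:[-8,13] z:[-1,18] -> hit [-1,6], descend [11, 12]
  N11 x:[-20/3,-10/3] y:[-8,5] z:[-1,11] -> miss, prune
  N12 x:[-13/3,6] y:[0,13] z:[5,18] -> hit [5,6], descend [4, 8]
    N4 x:[10/3,6] y:[1,5] z:[19/2,16] -> miss, prune
    N8 x:[-13/3,-1/3] y:[0,13] z:[5,18] -> miss, prune

Visited [0, 11, 12, 4, 8]. Tests: 5 box, 0 leaf. Nearest: miss.

== RESULT ==
0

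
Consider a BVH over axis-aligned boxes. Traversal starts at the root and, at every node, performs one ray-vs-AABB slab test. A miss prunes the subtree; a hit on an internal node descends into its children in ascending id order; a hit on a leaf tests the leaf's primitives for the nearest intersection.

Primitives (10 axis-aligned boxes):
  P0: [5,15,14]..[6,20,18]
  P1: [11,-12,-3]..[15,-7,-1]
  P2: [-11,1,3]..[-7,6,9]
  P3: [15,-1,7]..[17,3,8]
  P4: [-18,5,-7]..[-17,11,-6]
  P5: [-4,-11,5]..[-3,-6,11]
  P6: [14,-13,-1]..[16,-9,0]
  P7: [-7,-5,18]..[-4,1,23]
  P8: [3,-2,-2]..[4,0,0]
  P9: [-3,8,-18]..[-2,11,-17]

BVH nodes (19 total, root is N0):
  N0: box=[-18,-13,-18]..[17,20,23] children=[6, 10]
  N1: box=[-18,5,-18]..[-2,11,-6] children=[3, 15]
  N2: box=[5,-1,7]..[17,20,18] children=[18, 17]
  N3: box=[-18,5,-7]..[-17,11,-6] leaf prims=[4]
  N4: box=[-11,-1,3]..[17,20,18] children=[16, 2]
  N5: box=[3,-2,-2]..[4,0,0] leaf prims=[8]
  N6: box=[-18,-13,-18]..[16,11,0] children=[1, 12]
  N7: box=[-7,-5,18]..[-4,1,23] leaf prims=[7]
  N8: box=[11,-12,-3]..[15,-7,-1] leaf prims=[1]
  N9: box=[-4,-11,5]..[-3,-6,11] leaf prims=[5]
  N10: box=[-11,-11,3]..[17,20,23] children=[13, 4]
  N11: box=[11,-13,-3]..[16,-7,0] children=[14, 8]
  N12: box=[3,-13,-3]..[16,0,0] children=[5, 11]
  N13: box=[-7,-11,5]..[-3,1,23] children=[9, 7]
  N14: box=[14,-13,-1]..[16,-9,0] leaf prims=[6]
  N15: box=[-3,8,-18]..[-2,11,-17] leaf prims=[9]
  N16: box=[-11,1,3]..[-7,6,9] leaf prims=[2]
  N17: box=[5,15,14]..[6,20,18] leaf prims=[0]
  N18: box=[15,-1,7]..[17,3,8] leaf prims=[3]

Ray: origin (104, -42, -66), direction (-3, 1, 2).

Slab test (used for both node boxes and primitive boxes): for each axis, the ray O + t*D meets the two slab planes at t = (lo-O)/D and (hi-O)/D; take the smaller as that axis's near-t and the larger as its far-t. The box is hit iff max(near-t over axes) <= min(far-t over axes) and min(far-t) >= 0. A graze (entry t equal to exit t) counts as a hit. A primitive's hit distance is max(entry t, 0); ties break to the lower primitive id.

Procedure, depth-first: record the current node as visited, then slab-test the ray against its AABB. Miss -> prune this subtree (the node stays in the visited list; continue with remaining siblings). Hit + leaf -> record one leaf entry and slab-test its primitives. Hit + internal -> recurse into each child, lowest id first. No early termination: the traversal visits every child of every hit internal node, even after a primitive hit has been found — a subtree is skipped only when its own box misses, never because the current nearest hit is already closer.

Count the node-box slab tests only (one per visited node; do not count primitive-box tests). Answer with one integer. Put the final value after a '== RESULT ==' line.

Trace the traversal:
N0 x:[29,122/3] y:[29,62] z:[24,89/2] -> hit [29,122/3], descend [6, 10]
  N6 x:[88/3,122/3] y:[29,53] z:[24,33] -> hit [88/3,33], descend [1, 12]
    N1 x:[106/3,122/3] y:[47,53] z:[24,30] -> miss, prune
    N12 x:[88/3,101/3] y:[29,42] z:[63/2,33] -> hit [63/2,33], descend [5, 11]
      N5 x:[100/3,101/3] y:[40,42] z:[32,33] -> miss, prune
      N11 x:[88/3,31] y:[29,35] z:[63/2,33] -> miss, prune
  N10 x:[29,115/3] y:[31,62] z:[69/2,89/2] -> hit [69/2,115/3], descend [4, 13]
    N4 x:[29,115/3] y:[41,62] z:[69/2,42] -> miss, prune
    N13 x:[107/3,37] y:[31,43] z:[71/2,89/2] -> hit [107/3,37], descend [7, 9]
      N7 x:[36,37] y:[37,43] z:[42,89/2] -> miss, prune
      N9 x:[107/3,36] y:[31,36] z:[71/2,77/2] -> hit [107/3,36] leaf, test {P5@t=107/3}

order=[0, 6, 1, 12, 5, 11, 10, 4, 13, 7, 9]  |boxes|=11  |leaves|=1  hit=P5

== RESULT ==
11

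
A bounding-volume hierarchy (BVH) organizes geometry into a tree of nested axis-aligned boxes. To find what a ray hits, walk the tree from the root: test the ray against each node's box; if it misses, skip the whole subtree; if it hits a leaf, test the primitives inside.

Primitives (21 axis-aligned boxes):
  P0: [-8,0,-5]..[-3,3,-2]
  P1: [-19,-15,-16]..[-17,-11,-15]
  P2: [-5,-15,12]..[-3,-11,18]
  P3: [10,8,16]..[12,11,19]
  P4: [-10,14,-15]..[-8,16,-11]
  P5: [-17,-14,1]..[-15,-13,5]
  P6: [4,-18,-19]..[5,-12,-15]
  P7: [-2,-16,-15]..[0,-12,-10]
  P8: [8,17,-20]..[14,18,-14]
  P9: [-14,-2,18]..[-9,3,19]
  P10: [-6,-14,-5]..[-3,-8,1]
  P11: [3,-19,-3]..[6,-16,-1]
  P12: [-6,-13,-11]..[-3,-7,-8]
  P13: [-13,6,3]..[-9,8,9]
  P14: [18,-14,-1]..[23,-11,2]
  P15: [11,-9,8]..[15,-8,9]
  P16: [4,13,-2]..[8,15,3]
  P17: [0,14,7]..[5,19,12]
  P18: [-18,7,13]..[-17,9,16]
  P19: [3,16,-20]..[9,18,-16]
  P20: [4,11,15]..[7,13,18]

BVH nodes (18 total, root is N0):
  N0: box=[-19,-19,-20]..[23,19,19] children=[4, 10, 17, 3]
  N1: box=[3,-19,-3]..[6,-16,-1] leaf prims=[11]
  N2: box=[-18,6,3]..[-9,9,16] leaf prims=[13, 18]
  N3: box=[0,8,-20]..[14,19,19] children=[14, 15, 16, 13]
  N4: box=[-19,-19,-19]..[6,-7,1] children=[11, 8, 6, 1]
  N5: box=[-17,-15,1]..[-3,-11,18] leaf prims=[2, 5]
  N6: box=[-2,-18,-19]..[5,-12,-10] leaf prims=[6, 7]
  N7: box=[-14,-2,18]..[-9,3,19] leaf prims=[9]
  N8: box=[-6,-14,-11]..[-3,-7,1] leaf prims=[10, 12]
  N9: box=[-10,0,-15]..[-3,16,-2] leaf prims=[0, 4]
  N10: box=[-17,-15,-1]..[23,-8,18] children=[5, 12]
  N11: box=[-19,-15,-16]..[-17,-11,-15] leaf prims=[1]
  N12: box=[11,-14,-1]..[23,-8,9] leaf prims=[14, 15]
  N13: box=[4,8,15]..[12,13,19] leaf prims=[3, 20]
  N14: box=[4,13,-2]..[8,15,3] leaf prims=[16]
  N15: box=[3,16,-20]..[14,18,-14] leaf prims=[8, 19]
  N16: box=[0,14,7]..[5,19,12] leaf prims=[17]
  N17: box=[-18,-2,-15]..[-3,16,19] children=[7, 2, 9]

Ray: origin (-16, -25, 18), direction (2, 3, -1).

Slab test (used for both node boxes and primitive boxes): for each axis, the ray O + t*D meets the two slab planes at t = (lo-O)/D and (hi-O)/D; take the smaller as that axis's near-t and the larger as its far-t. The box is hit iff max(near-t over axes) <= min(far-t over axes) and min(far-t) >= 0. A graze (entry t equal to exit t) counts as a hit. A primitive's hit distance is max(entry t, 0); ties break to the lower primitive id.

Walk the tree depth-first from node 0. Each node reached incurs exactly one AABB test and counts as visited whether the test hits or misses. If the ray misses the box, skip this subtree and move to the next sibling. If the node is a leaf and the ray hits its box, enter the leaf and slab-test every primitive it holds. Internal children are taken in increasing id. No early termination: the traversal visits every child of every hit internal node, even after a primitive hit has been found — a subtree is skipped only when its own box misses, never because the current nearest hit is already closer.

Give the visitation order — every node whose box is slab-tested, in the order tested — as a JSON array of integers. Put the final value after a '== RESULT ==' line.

Walk:
N0 x:[-3/2,39/2] y:[2,44/3] z:[-1,38] -> hit [2,44/3], descend [3, 4, 10, 17]
  N3 x:[8,15] y:[11,44/3] z:[-1,38] -> hit [11,44/3], descend [13, 14, 15, 16]
    N13 x:[10,14] y:[11,38/3] z:[-1,3] -> miss, prune
    N14 x:[10,12] y:[38/3,40/3] z:[15,20] -> miss, prune
    N15 x:[19/2,15] y:[41/3,43/3] z:[32,38] -> miss, prune
    N16 x:[8,21/2] y:[13,44/3] z:[6,11] -> miss, prune
  N4 x:[-3/2,11] y:[2,6] z:[17,37] -> miss, prune
  N10 x:[-1/2,39/2] y:[10/3,17/3] z:[0,19] -> hit [10/3,17/3], descend [5, 12]
    N5 x:[-1/2,13/2] y:[10/3,14/3] z:[0,17] -> hit [10/3,14/3] leaf, test {P2(miss), P5(miss)}
    N12 x:[27/2,39/2] y:[11/3,17/3] z:[9,19] -> miss, prune
  N17 x:[-1,13/2] y:[23/3,41/3] z:[-1,33] -> miss, prune

11 AABB tests over nodes [0, 3, 13, 14, 15, 16, 4, 10, 5, 12, 17]; 1 leaf entered; closest miss.

== RESULT ==
[0, 3, 13, 14, 15, 16, 4, 10, 5, 12, 17]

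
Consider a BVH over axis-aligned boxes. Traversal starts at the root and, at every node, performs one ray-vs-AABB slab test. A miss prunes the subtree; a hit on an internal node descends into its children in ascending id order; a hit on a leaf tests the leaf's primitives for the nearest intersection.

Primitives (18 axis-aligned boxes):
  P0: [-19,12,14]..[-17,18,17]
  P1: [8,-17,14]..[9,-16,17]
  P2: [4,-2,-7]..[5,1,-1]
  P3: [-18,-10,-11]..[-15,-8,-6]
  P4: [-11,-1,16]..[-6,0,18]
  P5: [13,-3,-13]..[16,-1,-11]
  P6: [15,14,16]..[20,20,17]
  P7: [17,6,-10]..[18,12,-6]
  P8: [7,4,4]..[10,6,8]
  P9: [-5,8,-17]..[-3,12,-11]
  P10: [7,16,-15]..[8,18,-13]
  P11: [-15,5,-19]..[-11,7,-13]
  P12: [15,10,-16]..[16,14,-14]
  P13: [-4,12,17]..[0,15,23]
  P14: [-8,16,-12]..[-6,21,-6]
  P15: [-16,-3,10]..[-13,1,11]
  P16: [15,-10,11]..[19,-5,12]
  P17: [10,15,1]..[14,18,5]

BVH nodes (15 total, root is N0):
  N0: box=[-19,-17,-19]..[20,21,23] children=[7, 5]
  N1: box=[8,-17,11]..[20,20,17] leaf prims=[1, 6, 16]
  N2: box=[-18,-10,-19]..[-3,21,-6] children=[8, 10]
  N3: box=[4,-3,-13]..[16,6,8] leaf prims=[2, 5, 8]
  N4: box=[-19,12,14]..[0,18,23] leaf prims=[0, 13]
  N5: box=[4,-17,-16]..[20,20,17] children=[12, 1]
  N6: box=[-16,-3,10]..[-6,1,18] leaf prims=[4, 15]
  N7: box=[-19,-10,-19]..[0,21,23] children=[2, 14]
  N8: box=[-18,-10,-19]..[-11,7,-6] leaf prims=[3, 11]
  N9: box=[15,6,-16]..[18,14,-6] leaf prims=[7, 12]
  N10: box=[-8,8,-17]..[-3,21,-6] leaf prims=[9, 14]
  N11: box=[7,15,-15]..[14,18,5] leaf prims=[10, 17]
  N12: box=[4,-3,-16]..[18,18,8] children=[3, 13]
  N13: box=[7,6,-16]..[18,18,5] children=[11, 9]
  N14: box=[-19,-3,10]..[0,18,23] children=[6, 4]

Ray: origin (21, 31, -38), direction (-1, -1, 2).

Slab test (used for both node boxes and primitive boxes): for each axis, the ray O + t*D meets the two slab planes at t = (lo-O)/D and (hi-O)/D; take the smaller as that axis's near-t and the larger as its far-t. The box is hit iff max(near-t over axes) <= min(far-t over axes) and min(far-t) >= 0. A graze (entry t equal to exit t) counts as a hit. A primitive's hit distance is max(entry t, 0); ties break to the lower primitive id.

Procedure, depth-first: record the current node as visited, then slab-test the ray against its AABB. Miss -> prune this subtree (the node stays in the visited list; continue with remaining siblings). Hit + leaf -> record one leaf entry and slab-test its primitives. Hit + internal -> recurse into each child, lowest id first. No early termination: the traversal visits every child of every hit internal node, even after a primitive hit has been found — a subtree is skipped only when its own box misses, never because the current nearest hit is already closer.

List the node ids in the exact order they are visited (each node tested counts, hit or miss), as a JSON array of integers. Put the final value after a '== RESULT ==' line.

Trace the traversal:
N0 x:[1,40] y:[10,48] z:[19/2,61/2] -> hit [10,61/2], descend [5, 7]
  N5 x:[1,17] y:[11,48] z:[11,55/2] -> hit [11,17], descend [1, 12]
    N1 x:[1,13] y:[11,48] z:[49/2,55/2] -> miss, prune
    N12 x:[3,17] y:[13,34] z:[11,23] -> hit [13,17], descend [3, 13]
      N3 x:[5,17] y:[25,34] z:[25/2,23] -> miss, prune
      N13 x:[3,14] y:[13,25] z:[11,43/2] -> hit [13,14], descend [9, 11]
        N9 x:[3,6] y:[17,25] z:[11,16] -> miss, prune
        N11 x:[7,14] y:[13,16] z:[23/2,43/2] -> hit [13,14] leaf, test {P10(miss), P17(miss)}
  N7 x:[21,40] y:[10,41] z:[19/2,61/2] -> hit [21,61/2], descend [2, 14]
    N2 x:[24,39] y:[10,41] z:[19/2,16] -> miss, prune
    N14 x:[21,40] y:[13,34] z:[24,61/2] -> hit [24,61/2], descend [4, 6]
      N4 x:[21,40] y:[13,19] z:[26,61/2] -> miss, prune
      N6 x:[27,37] y:[30,34] z:[24,28] -> miss, prune

Visited [0, 5, 1, 12, 3, 13, 9, 11, 7, 2, 14, 4, 6]. Tests: 13 box, 1 leaf. Nearest: miss.

== RESULT ==
[0, 5, 1, 12, 3, 13, 9, 11, 7, 2, 14, 4, 6]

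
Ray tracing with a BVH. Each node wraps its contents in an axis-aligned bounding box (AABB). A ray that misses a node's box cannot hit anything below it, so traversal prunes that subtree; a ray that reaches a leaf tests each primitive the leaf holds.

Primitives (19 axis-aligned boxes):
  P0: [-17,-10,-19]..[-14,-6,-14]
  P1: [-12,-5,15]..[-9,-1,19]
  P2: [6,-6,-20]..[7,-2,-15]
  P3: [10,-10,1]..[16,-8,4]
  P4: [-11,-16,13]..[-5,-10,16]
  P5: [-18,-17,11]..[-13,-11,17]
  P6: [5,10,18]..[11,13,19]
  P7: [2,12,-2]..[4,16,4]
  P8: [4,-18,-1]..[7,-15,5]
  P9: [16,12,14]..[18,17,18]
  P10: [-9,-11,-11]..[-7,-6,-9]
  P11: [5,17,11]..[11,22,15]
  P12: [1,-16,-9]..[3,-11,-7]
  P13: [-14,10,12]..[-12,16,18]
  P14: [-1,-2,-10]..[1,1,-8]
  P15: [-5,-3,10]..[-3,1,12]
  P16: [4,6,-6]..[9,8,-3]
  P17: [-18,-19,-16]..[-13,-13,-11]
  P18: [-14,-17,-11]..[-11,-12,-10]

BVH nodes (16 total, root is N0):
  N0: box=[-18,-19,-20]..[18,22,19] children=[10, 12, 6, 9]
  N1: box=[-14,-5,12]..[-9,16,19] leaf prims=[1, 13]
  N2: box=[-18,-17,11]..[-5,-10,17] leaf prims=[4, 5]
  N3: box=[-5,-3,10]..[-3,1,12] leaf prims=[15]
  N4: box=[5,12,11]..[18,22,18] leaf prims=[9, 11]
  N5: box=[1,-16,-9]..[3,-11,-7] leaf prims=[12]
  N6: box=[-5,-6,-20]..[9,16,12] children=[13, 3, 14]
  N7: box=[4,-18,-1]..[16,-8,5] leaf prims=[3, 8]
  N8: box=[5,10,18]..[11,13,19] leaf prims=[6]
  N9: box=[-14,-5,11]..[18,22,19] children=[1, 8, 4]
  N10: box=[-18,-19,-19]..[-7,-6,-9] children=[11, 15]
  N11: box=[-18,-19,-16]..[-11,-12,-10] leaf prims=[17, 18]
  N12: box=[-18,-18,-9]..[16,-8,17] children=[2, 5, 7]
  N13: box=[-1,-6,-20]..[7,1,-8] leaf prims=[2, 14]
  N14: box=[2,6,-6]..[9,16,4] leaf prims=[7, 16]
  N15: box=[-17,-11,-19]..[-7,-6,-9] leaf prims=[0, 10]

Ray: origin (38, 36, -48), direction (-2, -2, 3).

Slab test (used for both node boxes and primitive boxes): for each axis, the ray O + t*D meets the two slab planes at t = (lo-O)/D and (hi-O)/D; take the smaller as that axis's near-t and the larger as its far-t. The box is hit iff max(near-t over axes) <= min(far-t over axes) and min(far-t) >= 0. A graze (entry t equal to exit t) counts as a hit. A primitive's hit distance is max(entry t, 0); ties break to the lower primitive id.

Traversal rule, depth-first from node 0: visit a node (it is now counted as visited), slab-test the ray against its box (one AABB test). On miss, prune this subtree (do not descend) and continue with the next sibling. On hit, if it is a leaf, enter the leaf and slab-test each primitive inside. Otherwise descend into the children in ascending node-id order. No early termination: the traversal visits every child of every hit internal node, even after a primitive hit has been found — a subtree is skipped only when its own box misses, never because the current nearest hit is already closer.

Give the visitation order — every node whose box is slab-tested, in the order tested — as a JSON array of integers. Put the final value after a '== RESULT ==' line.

Traverse from the root:
N0 x:[10,28] y:[7,55/2] z:[28/3,67/3] -> hit [10,67/3], descend [6, 9, 10, 12]
  N6 x:[29/2,43/2] y:[10,21] z:[28/3,20] -> hit [29/2,20], descend [3, 13, 14]
    N3 x:[41/2,43/2] y:[35/2,39/2] z:[58/3,20] -> miss, prune
    N13 x:[31/2,39/2] y:[35/2,21] z:[28/3,40/3] -> miss, prune
    N14 x:[29/2,18] y:[10,15] z:[14,52/3] -> hit [29/2,15] leaf, test {P7(miss), P16@t=29/2}
  N9 x:[10,26] y:[7,41/2] z:[59/3,67/3] -> hit [59/3,41/2], descend [1, 4, 8]
    N1 x:[47/2,26] y:[10,41/2] z:[20,67/3] -> miss, prune
    N4 x:[10,33/2] y:[7,12] z:[59/3,22] -> miss, prune
    N8 x:[27/2,33/2] y:[23/2,13] z:[22,67/3] -> miss, prune
  N10 x:[45/2,28] y:[21,55/2] z:[29/3,13] -> miss, prune
  N12 x:[11,28] y:[22,27] z:[13,65/3] -> miss, prune

Summary -> nodes [0, 6, 3, 13, 14, 9, 1, 4, 8, 10, 12]; box-tests=11; leaf-entries=1; first=P16

== RESULT ==
[0, 6, 3, 13, 14, 9, 1, 4, 8, 10, 12]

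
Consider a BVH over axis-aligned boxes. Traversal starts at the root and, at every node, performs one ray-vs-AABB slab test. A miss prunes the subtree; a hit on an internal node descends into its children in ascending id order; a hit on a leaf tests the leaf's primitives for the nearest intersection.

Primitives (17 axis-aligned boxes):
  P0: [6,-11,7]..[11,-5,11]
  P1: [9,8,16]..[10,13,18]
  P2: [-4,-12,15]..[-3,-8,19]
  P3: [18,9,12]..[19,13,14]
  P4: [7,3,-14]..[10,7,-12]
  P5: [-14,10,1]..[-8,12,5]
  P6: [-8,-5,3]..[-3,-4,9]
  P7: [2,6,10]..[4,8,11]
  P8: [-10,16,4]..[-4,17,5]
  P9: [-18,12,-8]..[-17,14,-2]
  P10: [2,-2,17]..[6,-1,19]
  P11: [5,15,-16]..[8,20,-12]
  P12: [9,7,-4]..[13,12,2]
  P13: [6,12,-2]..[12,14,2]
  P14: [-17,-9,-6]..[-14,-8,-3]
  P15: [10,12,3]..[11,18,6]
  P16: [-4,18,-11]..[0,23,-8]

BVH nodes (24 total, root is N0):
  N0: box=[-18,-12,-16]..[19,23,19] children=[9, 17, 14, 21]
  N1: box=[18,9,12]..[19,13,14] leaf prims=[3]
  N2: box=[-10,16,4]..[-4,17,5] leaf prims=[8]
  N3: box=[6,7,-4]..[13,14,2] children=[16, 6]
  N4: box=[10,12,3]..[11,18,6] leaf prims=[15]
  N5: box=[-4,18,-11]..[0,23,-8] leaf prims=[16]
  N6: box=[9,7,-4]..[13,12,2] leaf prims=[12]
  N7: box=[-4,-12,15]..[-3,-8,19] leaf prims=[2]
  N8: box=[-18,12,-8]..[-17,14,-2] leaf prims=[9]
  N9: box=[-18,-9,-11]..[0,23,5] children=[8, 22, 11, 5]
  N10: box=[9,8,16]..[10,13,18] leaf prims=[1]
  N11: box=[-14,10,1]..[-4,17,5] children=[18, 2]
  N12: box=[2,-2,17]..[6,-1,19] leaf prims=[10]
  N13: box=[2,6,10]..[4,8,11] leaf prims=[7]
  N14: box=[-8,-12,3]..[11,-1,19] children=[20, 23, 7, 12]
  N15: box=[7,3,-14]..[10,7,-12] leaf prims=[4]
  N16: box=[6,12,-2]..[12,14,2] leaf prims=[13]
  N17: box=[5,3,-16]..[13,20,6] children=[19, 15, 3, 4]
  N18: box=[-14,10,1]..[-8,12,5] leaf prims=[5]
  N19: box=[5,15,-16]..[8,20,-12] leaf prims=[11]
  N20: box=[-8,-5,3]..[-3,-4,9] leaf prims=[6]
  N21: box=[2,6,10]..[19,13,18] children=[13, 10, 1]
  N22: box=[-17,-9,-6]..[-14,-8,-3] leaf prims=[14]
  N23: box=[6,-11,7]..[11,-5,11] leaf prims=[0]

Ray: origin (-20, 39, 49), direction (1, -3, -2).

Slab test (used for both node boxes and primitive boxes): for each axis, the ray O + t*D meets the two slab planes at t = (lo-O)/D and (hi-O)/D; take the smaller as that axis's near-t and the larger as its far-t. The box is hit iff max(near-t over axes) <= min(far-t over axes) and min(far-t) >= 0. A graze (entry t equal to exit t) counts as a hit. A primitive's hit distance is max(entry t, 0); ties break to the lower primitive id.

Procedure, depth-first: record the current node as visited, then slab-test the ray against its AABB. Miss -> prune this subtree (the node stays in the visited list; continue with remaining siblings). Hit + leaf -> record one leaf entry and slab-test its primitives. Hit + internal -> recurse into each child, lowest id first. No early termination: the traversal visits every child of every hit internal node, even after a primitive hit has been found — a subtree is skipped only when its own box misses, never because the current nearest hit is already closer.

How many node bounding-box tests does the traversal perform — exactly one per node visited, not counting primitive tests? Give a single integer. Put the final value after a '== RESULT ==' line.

Traverse from the root:
N0 x:[2,39] y:[16/3,17] z:[15,65/2] -> hit [15,17], descend [9, 14, 17, 21]
  N9 x:[2,20] y:[16/3,16] z:[22,30] -> miss, prune
  N14 x:[12,31] y:[40/3,17] z:[15,23] -> hit [15,17], descend [7, 12, 20, 23]
    N7 x:[16,17] y:[47/3,17] z:[15,17] -> hit [16,17] leaf, test {P2@t=16}
    N12 x:[22,26] y:[40/3,41/3] z:[15,16] -> miss, prune
    N20 x:[12,17] y:[43/3,44/3] z:[20,23] -> miss, prune
    N23 x:[26,31] y:[44/3,50/3] z:[19,21] -> miss, prune
  N17 x:[25,33] y:[19/3,12] z:[43/2,65/2] -> miss, prune
  N21 x:[22,39] y:[26/3,11] z:[31/2,39/2] -> miss, prune

Summary -> nodes [0, 9, 14, 7, 12, 20, 23, 17, 21]; box-tests=9; leaf-entries=1; first=P2

== RESULT ==
9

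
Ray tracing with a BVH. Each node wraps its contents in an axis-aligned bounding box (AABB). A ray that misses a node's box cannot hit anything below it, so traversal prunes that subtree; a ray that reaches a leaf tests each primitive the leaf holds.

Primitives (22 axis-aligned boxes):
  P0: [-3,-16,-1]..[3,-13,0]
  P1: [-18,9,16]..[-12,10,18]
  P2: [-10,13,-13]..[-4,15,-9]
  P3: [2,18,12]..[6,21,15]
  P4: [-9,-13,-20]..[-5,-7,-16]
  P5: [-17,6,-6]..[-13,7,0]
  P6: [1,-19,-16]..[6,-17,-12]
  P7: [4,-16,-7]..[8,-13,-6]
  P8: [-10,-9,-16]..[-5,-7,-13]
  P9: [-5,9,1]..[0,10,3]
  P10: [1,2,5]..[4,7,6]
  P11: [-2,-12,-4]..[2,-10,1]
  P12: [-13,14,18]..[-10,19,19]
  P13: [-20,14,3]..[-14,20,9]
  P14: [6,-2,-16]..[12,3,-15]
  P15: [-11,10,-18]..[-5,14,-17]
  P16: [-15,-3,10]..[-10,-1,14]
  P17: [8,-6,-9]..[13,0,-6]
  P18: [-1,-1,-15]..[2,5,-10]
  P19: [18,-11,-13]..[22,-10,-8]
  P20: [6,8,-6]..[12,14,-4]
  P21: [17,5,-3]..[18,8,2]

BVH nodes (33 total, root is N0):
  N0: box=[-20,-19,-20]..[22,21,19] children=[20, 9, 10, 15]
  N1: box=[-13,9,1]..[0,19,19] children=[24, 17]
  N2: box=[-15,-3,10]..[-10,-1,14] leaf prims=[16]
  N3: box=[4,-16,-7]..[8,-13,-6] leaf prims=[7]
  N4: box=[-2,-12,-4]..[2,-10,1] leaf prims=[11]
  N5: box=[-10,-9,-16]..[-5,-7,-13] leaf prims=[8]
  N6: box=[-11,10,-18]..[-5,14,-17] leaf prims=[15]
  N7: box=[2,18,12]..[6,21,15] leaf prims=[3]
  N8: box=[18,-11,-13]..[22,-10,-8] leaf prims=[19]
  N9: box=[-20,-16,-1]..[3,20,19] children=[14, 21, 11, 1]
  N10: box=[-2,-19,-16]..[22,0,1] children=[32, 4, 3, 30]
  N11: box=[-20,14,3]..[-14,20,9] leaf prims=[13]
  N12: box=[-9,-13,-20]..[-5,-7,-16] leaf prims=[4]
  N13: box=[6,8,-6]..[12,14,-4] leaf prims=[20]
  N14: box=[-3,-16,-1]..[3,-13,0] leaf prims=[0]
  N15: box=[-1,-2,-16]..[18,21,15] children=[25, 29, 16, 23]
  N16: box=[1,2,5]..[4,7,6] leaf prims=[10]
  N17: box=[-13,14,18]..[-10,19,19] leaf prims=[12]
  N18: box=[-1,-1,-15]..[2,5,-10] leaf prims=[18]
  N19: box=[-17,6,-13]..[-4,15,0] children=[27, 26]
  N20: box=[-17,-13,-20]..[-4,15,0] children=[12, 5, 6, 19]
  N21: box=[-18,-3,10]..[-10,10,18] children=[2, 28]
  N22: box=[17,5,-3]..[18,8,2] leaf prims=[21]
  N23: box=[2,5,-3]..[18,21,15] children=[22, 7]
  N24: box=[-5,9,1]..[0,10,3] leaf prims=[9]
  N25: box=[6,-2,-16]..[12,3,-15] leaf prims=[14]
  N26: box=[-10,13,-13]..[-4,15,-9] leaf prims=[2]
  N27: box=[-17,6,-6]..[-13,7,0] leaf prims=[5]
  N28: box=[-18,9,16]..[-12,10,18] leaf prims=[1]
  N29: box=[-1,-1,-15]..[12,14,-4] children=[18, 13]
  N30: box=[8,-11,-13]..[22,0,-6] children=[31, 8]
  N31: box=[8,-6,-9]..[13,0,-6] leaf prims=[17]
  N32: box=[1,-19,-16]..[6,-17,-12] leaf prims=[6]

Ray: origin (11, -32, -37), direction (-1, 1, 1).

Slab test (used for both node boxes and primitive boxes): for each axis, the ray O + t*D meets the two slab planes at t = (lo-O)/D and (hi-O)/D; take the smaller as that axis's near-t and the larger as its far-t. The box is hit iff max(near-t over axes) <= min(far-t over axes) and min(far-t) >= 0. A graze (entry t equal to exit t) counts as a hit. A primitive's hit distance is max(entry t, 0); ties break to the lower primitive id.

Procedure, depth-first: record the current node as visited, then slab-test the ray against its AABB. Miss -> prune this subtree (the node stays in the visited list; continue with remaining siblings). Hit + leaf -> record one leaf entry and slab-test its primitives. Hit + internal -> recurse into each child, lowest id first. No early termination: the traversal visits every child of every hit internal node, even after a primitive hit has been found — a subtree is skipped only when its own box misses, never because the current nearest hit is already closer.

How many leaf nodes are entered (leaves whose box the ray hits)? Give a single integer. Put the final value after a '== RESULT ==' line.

Traverse from the root:
N0 x:[-11,31] y:[13,53] z:[17,56] -> hit [17,31], descend [9, 10, 15, 20]
  N9 x:[8,31] y:[16,52] z:[36,56] -> miss, prune
  N10 x:[-11,13] y:[13,32] z:[21,38] -> miss, prune
  N15 x:[-7,12] y:[30,53] z:[21,52] -> miss, prune
  N20 x:[15,28] y:[19,47] z:[17,37] -> hit [19,28], descend [5, 6, 12, 19]
    N5 x:[16,21] y:[23,25] z:[21,24] -> miss, prune
    N6 x:[16,22] y:[42,46] z:[19,20] -> miss, prune
    N12 x:[16,20] y:[19,25] z:[17,21] -> hit [19,20] leaf, test {P4@t=19}
    N19 x:[15,28] y:[38,47] z:[24,37] -> miss, prune

Summary -> nodes [0, 9, 10, 15, 20, 5, 6, 12, 19]; box-tests=9; leaf-entries=1; first=P4

== RESULT ==
1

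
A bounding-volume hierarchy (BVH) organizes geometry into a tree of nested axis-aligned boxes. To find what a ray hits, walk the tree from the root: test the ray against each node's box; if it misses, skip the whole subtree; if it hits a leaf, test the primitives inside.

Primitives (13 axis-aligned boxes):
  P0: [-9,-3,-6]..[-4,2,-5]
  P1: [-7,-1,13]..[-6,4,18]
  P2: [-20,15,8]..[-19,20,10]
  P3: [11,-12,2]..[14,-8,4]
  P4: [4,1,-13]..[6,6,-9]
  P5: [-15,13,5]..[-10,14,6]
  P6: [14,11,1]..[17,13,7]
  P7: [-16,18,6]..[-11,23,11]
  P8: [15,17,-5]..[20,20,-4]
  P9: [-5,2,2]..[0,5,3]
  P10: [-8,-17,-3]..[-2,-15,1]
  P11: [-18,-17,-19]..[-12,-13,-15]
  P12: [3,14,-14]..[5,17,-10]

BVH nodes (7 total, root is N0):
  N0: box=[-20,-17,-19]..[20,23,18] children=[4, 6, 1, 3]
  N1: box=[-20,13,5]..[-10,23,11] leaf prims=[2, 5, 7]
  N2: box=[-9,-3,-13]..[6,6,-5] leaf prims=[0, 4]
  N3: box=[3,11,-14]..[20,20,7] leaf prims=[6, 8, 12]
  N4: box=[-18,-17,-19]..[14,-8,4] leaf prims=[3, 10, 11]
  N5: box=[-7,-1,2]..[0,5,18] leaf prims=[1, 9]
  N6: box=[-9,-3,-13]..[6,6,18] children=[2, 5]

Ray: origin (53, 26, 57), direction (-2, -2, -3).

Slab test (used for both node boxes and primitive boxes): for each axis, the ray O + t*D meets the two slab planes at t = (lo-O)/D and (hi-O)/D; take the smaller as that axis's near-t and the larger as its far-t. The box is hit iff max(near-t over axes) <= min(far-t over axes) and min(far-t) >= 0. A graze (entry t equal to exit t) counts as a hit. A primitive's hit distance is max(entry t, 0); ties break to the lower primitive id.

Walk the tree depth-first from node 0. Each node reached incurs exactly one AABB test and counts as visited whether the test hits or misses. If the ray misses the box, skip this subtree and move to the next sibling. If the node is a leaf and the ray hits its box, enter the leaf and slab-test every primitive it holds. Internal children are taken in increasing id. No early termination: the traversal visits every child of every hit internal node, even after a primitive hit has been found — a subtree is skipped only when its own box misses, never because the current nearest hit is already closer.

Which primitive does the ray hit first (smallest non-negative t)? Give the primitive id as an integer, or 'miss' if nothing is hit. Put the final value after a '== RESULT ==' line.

Trace the traversal:
N0 x:[33/2,73/2] y:[3/2,43/2] z:[13,76/3] -> hit [33/2,43/2], descend [1, 3, 4, 6]
  N1 x:[63/2,73/2] y:[3/2,13/2] z:[46/3,52/3] -> miss, prune
  N3 x:[33/2,25] y:[3,15/2] z:[50/3,71/3] -> miss, prune
  N4 x:[39/2,71/2] y:[17,43/2] z:[53/3,76/3] -> hit [39/2,43/2] leaf, test {P3(miss), P10(miss), P11(miss)}
  N6 x:[47/2,31] y:[10,29/2] z:[13,70/3] -> miss, prune

Visited [0, 1, 3, 4, 6]. Tests: 5 box, 1 leaf. Nearest: miss.

== RESULT ==
miss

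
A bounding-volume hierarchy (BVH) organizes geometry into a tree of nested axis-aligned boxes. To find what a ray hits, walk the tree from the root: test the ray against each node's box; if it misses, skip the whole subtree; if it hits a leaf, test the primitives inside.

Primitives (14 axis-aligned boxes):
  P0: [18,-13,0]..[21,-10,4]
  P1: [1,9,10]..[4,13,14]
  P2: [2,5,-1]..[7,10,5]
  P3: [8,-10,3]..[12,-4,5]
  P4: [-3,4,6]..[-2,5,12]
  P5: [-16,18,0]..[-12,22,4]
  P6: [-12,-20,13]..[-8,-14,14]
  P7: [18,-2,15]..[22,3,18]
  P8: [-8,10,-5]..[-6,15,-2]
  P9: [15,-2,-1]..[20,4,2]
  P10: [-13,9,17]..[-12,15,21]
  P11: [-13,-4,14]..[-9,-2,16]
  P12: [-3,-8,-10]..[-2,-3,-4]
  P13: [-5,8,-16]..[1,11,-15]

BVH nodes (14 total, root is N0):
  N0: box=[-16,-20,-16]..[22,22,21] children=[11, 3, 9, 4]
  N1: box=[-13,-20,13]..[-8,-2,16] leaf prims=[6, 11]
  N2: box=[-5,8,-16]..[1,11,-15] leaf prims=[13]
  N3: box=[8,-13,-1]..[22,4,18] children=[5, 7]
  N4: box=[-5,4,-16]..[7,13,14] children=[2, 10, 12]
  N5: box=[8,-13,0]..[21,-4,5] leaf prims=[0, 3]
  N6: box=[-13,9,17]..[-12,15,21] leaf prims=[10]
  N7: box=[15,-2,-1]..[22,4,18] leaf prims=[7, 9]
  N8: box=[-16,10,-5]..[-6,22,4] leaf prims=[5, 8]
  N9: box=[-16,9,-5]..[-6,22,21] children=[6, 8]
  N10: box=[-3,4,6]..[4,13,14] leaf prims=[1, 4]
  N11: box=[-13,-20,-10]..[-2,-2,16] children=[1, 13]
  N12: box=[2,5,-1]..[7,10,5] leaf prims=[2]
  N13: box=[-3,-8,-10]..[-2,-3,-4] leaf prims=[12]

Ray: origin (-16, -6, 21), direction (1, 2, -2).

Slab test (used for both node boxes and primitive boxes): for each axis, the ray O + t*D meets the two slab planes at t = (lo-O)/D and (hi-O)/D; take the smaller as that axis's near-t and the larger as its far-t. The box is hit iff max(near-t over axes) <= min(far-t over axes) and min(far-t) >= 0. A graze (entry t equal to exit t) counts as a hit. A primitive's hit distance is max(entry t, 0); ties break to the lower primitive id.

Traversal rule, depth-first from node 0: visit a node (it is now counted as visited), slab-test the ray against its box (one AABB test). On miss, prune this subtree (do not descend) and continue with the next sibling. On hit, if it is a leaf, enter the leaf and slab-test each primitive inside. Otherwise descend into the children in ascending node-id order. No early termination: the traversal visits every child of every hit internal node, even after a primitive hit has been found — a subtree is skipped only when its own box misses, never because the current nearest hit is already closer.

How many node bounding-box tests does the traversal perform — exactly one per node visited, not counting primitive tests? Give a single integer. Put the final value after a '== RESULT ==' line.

Trace the traversal:
N0 x:[0,38] y:[-7,14] z:[0,37/2] -> hit [0,14], descend [3, 4, 9, 11]
  N3 x:[24,38] y:[-7/2,5] z:[3/2,11] -> miss, prune
  N4 x:[11,23] y:[5,19/2] z:[7/2,37/2] -> miss, prune
  N9 x:[0,10] y:[15/2,14] z:[0,13] -> hit [15/2,10], descend [6, 8]
    N6 x:[3,4] y:[15/2,21/2] z:[0,2] -> miss, prune
    N8 x:[0,10] y:[8,14] z:[17/2,13] -> hit [17/2,10] leaf, test {P5(miss), P8(miss)}
  N11 x:[3,14] y:[-7,2] z:[5/2,31/2] -> miss, prune

Summary -> nodes [0, 3, 4, 9, 6, 8, 11]; box-tests=7; leaf-entries=1; first=miss

== RESULT ==
7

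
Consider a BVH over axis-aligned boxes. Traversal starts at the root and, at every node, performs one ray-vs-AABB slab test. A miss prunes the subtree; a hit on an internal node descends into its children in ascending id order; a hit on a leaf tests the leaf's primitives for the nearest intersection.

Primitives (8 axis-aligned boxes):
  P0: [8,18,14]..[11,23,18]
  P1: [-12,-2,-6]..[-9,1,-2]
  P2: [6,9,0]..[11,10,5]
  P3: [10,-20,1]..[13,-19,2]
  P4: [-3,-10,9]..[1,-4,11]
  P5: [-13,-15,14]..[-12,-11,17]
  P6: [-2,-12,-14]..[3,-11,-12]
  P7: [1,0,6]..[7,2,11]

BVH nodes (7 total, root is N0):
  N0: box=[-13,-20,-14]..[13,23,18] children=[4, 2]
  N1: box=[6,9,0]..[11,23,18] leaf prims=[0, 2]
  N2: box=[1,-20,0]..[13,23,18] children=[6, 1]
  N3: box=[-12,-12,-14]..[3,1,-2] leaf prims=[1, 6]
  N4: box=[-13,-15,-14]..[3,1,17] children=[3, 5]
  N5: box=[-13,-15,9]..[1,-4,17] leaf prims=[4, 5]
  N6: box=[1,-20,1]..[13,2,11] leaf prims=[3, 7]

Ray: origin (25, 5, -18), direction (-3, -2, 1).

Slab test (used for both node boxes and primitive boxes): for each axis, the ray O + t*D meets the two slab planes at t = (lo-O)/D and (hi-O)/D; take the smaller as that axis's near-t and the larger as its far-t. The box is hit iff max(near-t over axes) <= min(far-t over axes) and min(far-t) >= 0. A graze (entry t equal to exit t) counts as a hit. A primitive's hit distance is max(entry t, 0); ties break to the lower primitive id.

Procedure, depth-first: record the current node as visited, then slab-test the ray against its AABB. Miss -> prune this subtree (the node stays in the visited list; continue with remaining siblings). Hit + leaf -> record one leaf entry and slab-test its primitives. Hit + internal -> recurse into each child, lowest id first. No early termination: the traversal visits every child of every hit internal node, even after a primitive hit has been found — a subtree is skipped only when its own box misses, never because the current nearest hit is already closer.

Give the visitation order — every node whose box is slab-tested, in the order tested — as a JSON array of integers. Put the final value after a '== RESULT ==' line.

Traverse from the root:
N0 x:[4,38/3] y:[-9,25/2] z:[4,36] -> hit [4,25/2], descend [2, 4]
  N2 x:[4,8] y:[-9,25/2] z:[18,36] -> miss, prune
  N4 x:[22/3,38/3] y:[2,10] z:[4,35] -> hit [22/3,10], descend [3, 5]
    N3 x:[22/3,37/3] y:[2,17/2] z:[4,16] -> hit [22/3,17/2] leaf, test {P1(miss), P6(miss)}
    N5 x:[8,38/3] y:[9/2,10] z:[27,35] -> miss, prune

order=[0, 2, 4, 3, 5]  |boxes|=5  |leaves|=1  hit=miss

== RESULT ==
[0, 2, 4, 3, 5]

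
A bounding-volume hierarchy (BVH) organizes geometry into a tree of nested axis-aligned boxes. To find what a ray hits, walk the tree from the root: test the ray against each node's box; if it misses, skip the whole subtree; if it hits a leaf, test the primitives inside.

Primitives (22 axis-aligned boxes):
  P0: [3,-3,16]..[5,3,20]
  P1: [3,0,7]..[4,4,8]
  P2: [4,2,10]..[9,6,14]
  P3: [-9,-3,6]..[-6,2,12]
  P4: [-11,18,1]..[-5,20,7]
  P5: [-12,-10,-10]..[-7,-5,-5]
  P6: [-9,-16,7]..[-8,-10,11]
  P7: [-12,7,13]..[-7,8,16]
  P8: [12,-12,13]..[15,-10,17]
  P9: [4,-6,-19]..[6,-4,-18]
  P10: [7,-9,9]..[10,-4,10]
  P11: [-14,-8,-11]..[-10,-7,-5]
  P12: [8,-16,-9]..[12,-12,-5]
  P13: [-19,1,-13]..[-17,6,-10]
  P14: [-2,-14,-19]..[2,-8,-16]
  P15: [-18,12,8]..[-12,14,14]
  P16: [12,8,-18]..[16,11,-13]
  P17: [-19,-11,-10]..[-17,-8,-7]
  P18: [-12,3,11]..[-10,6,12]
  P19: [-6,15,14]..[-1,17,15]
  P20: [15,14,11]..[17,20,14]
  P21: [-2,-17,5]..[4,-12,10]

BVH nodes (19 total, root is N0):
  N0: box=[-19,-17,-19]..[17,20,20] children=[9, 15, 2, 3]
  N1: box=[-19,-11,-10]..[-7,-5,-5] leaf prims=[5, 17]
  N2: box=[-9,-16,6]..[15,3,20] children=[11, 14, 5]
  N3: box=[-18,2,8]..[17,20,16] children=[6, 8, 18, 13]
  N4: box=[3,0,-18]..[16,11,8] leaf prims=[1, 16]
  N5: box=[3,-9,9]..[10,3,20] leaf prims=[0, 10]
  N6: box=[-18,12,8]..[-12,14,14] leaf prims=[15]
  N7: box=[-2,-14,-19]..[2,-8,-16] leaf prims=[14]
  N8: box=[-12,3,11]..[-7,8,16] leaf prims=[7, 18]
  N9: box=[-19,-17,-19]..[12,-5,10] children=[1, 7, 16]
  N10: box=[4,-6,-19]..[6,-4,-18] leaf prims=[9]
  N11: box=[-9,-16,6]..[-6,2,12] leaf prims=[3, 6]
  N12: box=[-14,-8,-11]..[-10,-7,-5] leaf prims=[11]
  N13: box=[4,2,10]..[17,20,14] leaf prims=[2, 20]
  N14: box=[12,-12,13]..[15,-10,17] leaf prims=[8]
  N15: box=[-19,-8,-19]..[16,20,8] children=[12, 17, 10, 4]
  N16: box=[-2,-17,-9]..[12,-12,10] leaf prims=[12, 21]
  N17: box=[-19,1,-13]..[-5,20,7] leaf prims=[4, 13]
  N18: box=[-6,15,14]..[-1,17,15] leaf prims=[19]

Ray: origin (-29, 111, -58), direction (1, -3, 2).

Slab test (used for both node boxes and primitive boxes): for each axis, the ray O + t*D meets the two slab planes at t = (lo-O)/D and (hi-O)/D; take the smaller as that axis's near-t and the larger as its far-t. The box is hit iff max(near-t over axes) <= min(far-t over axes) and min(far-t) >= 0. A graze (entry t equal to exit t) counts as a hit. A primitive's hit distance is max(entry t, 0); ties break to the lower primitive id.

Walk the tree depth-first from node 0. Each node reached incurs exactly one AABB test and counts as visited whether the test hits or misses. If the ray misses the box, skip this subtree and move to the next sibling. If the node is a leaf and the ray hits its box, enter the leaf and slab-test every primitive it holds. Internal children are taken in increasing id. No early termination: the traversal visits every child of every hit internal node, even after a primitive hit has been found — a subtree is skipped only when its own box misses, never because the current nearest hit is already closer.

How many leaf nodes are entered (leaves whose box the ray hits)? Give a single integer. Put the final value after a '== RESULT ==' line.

Trace the traversal:
N0 x:[10,46] y:[91/3,128/3] z:[39/2,39] -> hit [91/3,39], descend [2, 3, 9, 15]
  N2 x:[20,44] y:[36,127/3] z:[32,39] -> hit [36,39], descend [5, 11, 14]
    N5 x:[32,39] y:[36,40] z:[67/2,39] -> hit [36,39] leaf, test {P0(miss), P10(miss)}
    N11 x:[20,23] y:[109/3,127/3] z:[32,35] -> miss, prune
    N14 x:[41,44] y:[121/3,41] z:[71/2,75/2] -> miss, prune
  N3 x:[11,46] y:[91/3,109/3] z:[33,37] -> hit [33,109/3], descend [6, 8, 13, 18]
    N6 x:[11,17] y:[97/3,33] z:[33,36] -> miss, prune
    N8 x:[17,22] y:[103/3,36] z:[69/2,37] -> miss, prune
    N13 x:[33,46] y:[91/3,109/3] z:[34,36] -> hit [34,36] leaf, test {P2@t=35, P20(miss)}
    N18 x:[23,28] y:[94/3,32] z:[36,73/2] -> miss, prune
  N9 x:[10,41] y:[116/3,128/3] z:[39/2,34] -> miss, prune
  N15 x:[10,45] y:[91/3,119/3] z:[39/2,33] -> hit [91/3,33], descend [4, 10, 12, 17]
    N4 x:[32,45] y:[100/3,37] z:[20,33] -> miss, prune
    N10 x:[33,35] y:[115/3,39] z:[39/2,20] -> miss, prune
    N12 x:[15,19] y:[118/3,119/3] z:[47/2,53/2] -> miss, prune
    N17 x:[10,24] y:[91/3,110/3] z:[45/2,65/2] -> miss, prune

16 AABB tests over nodes [0, 2, 5, 11, 14, 3, 6, 8, 13, 18, 9, 15, 4, 10, 12, 17]; 2 leaves entered; closest P2.

== RESULT ==
2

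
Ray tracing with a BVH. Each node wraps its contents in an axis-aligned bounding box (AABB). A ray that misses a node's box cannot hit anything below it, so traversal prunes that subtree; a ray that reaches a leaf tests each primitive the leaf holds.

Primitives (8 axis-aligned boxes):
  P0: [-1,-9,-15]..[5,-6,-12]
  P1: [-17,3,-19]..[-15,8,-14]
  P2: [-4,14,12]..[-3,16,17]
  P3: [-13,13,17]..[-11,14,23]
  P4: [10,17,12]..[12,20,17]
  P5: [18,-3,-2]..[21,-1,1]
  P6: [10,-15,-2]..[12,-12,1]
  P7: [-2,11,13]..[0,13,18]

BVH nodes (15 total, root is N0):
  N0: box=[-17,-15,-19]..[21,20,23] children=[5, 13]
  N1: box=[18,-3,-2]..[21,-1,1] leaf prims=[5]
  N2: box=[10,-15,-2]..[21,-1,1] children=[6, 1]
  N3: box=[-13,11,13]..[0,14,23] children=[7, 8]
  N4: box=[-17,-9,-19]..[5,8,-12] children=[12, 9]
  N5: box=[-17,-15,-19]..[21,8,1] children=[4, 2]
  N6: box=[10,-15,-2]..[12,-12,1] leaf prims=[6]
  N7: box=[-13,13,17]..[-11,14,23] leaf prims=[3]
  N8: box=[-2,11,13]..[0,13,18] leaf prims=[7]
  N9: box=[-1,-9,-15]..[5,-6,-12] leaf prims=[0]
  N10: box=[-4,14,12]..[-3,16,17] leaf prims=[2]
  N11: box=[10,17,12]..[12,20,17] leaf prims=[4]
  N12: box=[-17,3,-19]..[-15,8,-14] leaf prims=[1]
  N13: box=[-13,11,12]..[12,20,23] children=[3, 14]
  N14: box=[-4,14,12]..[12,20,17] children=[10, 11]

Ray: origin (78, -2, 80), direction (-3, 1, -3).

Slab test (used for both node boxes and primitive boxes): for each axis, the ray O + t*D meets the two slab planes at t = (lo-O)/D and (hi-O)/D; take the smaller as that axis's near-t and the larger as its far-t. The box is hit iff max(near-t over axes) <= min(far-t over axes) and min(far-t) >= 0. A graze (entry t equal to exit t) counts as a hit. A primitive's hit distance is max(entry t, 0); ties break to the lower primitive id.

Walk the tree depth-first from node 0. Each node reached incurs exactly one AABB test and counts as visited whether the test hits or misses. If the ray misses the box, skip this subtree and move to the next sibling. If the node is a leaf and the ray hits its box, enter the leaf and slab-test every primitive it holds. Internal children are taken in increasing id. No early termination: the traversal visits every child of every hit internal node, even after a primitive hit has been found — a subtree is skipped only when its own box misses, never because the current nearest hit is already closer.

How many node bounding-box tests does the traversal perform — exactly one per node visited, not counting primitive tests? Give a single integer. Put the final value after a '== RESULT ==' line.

Walk:
N0 x:[19,95/3] y:[-13,22] z:[19,33] -> hit [19,22], descend [5, 13]
  N5 x:[19,95/3] y:[-13,10] z:[79/3,33] -> miss, prune
  N13 x:[22,91/3] y:[13,22] z:[19,68/3] -> hit [22,22], descend [3, 14]
    N3 x:[26,91/3] y:[13,16] z:[19,67/3] -> miss, prune
    N14 x:[22,82/3] y:[16,22] z:[21,68/3] -> hit [22,22], descend [10, 11]
      N10 x:[27,82/3] y:[16,18] z:[21,68/3] -> miss, prune
      N11 x:[22,68/3] y:[19,22] z:[21,68/3] -> hit [22,22] leaf, test {P4@t=22}

Visited [0, 5, 13, 3, 14, 10, 11]. Tests: 7 box, 1 leaf. Nearest: P4.

== RESULT ==
7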